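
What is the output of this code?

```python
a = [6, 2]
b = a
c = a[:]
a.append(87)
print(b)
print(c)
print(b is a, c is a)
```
[6, 2, 87]
[6, 2]
True False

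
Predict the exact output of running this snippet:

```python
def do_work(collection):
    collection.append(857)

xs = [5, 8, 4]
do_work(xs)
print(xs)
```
[5, 8, 4, 857]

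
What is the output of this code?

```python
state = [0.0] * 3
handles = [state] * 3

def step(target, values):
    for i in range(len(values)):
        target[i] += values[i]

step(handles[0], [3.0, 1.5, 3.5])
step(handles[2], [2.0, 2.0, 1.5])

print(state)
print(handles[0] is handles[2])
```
[5.0, 3.5, 5.0]
True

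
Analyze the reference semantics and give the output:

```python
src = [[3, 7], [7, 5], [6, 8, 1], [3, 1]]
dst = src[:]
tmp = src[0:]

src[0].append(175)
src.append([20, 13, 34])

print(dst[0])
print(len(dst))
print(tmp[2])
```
[3, 7, 175]
4
[6, 8, 1]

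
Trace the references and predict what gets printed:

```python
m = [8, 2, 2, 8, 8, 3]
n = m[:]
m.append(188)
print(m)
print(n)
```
[8, 2, 2, 8, 8, 3, 188]
[8, 2, 2, 8, 8, 3]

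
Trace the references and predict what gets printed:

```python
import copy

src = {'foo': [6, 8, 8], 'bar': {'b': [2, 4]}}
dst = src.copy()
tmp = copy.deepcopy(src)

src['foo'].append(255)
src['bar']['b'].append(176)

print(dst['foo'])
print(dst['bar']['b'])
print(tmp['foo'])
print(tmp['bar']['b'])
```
[6, 8, 8, 255]
[2, 4, 176]
[6, 8, 8]
[2, 4]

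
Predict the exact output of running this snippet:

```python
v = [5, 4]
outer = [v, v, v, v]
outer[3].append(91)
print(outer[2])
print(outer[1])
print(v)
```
[5, 4, 91]
[5, 4, 91]
[5, 4, 91]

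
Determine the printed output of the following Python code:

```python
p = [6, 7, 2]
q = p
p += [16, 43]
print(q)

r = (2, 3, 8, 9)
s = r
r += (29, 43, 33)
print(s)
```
[6, 7, 2, 16, 43]
(2, 3, 8, 9)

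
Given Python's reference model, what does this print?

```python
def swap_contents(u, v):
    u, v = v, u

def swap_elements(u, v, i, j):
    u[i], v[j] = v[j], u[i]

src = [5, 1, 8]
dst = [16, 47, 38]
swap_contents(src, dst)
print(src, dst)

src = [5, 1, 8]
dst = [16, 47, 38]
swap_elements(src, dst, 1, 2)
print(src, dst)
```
[5, 1, 8] [16, 47, 38]
[5, 38, 8] [16, 47, 1]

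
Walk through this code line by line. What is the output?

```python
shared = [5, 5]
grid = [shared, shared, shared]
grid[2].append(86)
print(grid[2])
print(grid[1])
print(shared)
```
[5, 5, 86]
[5, 5, 86]
[5, 5, 86]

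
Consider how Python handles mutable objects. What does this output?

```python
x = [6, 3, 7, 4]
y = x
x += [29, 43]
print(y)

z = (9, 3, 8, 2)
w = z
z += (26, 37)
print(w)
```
[6, 3, 7, 4, 29, 43]
(9, 3, 8, 2)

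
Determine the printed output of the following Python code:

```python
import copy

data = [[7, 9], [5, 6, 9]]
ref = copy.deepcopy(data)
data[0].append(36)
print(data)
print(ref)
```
[[7, 9, 36], [5, 6, 9]]
[[7, 9], [5, 6, 9]]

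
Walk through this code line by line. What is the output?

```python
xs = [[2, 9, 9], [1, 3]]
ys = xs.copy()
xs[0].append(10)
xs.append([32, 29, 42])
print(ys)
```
[[2, 9, 9, 10], [1, 3]]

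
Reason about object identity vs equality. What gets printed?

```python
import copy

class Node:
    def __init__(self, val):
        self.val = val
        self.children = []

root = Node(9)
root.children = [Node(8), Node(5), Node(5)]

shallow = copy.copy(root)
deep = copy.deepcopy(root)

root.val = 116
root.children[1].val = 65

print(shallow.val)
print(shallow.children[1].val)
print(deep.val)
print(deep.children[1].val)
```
9
65
9
5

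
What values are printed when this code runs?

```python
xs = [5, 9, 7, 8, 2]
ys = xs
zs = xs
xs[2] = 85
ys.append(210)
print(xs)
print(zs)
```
[5, 9, 85, 8, 2, 210]
[5, 9, 85, 8, 2, 210]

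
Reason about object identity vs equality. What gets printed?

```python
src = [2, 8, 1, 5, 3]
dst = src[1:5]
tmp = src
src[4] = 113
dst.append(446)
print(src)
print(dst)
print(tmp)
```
[2, 8, 1, 5, 113]
[8, 1, 5, 3, 446]
[2, 8, 1, 5, 113]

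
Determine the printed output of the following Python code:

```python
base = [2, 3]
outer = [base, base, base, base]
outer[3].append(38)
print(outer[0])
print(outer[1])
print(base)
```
[2, 3, 38]
[2, 3, 38]
[2, 3, 38]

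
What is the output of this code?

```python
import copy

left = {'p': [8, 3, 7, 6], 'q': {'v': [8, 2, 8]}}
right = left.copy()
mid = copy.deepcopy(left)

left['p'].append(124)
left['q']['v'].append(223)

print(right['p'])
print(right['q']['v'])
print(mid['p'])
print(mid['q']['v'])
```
[8, 3, 7, 6, 124]
[8, 2, 8, 223]
[8, 3, 7, 6]
[8, 2, 8]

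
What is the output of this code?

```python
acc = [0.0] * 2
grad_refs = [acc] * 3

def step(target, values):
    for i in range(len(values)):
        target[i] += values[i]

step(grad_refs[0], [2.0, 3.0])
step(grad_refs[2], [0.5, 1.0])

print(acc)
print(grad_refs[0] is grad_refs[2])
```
[2.5, 4.0]
True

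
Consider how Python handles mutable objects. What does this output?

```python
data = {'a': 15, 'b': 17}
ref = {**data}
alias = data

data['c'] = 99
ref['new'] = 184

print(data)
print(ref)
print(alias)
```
{'a': 15, 'b': 17, 'c': 99}
{'a': 15, 'b': 17, 'new': 184}
{'a': 15, 'b': 17, 'c': 99}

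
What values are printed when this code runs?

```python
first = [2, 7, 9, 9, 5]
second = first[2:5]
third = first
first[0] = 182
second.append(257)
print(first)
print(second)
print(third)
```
[182, 7, 9, 9, 5]
[9, 9, 5, 257]
[182, 7, 9, 9, 5]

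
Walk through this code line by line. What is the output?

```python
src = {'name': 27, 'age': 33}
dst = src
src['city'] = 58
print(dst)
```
{'name': 27, 'age': 33, 'city': 58}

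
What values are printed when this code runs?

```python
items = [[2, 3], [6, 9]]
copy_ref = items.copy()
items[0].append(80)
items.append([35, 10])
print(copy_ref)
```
[[2, 3, 80], [6, 9]]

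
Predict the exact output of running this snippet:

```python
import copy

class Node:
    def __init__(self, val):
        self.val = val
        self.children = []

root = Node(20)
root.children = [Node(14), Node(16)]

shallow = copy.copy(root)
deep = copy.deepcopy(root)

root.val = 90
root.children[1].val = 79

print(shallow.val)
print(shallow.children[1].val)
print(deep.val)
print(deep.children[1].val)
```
20
79
20
16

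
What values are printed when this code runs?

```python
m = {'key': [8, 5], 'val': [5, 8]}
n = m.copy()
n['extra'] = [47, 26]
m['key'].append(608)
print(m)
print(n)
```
{'key': [8, 5, 608], 'val': [5, 8]}
{'key': [8, 5, 608], 'val': [5, 8], 'extra': [47, 26]}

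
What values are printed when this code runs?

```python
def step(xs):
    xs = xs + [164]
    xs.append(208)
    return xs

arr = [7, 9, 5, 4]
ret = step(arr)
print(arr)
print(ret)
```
[7, 9, 5, 4]
[7, 9, 5, 4, 164, 208]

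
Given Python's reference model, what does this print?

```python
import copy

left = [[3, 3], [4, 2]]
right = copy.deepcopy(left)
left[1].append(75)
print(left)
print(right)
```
[[3, 3], [4, 2, 75]]
[[3, 3], [4, 2]]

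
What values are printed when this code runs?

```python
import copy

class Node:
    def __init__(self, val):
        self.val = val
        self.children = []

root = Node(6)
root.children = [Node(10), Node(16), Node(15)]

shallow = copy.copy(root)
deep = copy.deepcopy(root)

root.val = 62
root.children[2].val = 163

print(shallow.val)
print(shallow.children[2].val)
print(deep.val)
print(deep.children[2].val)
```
6
163
6
15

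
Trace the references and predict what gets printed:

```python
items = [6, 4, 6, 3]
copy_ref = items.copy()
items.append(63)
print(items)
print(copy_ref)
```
[6, 4, 6, 3, 63]
[6, 4, 6, 3]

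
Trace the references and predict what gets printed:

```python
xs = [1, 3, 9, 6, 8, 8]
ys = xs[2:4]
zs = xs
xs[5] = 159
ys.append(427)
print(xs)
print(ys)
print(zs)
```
[1, 3, 9, 6, 8, 159]
[9, 6, 427]
[1, 3, 9, 6, 8, 159]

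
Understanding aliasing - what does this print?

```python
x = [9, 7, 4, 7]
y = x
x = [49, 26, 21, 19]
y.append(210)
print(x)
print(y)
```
[49, 26, 21, 19]
[9, 7, 4, 7, 210]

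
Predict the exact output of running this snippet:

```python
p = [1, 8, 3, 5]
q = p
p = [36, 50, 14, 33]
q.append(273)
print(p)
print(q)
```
[36, 50, 14, 33]
[1, 8, 3, 5, 273]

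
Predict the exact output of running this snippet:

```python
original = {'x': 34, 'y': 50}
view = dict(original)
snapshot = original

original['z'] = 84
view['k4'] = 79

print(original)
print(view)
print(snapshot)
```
{'x': 34, 'y': 50, 'z': 84}
{'x': 34, 'y': 50, 'k4': 79}
{'x': 34, 'y': 50, 'z': 84}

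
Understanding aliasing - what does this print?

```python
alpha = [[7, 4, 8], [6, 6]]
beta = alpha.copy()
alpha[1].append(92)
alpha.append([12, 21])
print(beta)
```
[[7, 4, 8], [6, 6, 92]]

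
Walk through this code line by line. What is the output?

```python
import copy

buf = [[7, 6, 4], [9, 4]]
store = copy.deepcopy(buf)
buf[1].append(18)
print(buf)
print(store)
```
[[7, 6, 4], [9, 4, 18]]
[[7, 6, 4], [9, 4]]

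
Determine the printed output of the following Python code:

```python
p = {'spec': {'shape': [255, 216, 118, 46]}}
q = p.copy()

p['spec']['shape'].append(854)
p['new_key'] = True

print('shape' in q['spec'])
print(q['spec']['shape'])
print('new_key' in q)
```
True
[255, 216, 118, 46, 854]
False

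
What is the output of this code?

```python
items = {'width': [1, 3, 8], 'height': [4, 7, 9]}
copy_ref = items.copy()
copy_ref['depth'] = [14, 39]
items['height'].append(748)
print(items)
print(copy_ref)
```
{'width': [1, 3, 8], 'height': [4, 7, 9, 748]}
{'width': [1, 3, 8], 'height': [4, 7, 9, 748], 'depth': [14, 39]}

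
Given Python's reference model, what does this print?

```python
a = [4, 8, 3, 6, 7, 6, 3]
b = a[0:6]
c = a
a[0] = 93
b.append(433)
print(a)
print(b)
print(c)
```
[93, 8, 3, 6, 7, 6, 3]
[4, 8, 3, 6, 7, 6, 433]
[93, 8, 3, 6, 7, 6, 3]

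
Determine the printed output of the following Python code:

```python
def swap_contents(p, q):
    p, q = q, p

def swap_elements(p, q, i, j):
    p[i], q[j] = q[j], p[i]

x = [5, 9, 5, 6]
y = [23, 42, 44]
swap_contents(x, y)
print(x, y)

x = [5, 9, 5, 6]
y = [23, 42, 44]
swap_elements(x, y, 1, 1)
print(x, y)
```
[5, 9, 5, 6] [23, 42, 44]
[5, 42, 5, 6] [23, 9, 44]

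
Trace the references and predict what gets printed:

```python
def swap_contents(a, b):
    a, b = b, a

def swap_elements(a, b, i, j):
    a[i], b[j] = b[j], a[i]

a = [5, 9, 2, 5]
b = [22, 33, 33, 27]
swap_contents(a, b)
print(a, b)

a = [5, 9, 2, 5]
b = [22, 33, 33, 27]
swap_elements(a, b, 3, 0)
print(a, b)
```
[5, 9, 2, 5] [22, 33, 33, 27]
[5, 9, 2, 22] [5, 33, 33, 27]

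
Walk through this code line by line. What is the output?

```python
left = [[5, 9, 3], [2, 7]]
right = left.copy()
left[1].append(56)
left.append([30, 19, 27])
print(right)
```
[[5, 9, 3], [2, 7, 56]]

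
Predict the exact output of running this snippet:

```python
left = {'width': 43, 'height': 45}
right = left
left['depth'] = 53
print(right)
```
{'width': 43, 'height': 45, 'depth': 53}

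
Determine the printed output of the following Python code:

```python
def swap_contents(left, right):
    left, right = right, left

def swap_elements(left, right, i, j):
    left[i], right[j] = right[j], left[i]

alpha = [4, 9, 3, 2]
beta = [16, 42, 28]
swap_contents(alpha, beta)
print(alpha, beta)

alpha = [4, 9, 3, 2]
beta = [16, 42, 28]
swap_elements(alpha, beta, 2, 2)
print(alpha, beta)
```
[4, 9, 3, 2] [16, 42, 28]
[4, 9, 28, 2] [16, 42, 3]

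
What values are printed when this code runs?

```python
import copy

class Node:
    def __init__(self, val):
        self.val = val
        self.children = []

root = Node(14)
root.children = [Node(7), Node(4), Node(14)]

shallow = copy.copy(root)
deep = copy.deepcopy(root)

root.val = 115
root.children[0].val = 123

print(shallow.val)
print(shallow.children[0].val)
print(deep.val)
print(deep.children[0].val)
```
14
123
14
7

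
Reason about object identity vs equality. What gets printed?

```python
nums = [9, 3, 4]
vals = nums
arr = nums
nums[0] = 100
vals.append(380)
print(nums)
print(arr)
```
[100, 3, 4, 380]
[100, 3, 4, 380]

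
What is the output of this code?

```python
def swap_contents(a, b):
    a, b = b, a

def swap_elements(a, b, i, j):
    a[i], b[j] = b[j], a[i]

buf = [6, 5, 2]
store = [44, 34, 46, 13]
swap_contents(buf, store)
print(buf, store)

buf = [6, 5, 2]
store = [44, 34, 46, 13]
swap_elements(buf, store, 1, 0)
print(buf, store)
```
[6, 5, 2] [44, 34, 46, 13]
[6, 44, 2] [5, 34, 46, 13]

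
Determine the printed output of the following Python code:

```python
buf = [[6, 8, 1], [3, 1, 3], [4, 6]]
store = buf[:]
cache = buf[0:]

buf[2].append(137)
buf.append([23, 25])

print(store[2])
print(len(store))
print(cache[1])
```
[4, 6, 137]
3
[3, 1, 3]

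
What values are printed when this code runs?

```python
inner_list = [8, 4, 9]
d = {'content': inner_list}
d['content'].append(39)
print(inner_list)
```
[8, 4, 9, 39]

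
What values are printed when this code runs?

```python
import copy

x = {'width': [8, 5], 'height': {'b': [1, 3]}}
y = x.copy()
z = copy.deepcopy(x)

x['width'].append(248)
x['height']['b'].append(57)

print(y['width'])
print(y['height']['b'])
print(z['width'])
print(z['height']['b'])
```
[8, 5, 248]
[1, 3, 57]
[8, 5]
[1, 3]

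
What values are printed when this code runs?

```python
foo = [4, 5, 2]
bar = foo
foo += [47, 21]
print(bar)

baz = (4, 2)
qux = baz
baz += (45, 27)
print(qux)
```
[4, 5, 2, 47, 21]
(4, 2)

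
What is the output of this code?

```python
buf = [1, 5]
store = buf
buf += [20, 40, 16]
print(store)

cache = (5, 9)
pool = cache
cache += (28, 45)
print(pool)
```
[1, 5, 20, 40, 16]
(5, 9)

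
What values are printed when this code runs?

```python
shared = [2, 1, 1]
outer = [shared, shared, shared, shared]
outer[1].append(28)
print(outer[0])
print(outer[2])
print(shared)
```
[2, 1, 1, 28]
[2, 1, 1, 28]
[2, 1, 1, 28]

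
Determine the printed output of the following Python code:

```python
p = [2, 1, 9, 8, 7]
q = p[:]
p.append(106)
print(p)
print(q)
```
[2, 1, 9, 8, 7, 106]
[2, 1, 9, 8, 7]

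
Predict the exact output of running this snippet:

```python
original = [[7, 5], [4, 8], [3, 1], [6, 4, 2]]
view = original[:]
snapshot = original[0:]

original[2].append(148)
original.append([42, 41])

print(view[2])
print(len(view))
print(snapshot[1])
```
[3, 1, 148]
4
[4, 8]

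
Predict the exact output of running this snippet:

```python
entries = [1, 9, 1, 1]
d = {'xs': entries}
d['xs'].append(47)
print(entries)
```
[1, 9, 1, 1, 47]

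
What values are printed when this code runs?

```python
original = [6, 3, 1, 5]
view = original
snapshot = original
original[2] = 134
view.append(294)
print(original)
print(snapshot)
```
[6, 3, 134, 5, 294]
[6, 3, 134, 5, 294]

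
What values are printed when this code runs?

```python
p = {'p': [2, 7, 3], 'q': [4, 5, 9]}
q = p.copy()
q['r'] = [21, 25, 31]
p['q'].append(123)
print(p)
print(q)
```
{'p': [2, 7, 3], 'q': [4, 5, 9, 123]}
{'p': [2, 7, 3], 'q': [4, 5, 9, 123], 'r': [21, 25, 31]}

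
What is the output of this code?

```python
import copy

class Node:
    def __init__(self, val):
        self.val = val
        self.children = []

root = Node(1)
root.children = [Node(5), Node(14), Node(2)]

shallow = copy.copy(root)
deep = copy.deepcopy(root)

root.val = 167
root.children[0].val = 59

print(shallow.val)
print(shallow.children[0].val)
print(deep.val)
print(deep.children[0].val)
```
1
59
1
5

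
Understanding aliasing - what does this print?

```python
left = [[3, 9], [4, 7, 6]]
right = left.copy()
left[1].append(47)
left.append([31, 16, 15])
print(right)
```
[[3, 9], [4, 7, 6, 47]]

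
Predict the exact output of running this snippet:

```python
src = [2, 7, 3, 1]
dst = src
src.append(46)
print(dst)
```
[2, 7, 3, 1, 46]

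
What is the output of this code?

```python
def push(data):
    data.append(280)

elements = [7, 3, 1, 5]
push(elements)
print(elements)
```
[7, 3, 1, 5, 280]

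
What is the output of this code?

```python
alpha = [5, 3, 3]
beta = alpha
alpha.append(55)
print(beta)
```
[5, 3, 3, 55]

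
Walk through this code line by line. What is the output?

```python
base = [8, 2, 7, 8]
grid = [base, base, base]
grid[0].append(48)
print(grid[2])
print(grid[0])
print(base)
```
[8, 2, 7, 8, 48]
[8, 2, 7, 8, 48]
[8, 2, 7, 8, 48]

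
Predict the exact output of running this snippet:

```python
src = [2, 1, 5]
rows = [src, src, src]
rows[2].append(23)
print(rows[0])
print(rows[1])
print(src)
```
[2, 1, 5, 23]
[2, 1, 5, 23]
[2, 1, 5, 23]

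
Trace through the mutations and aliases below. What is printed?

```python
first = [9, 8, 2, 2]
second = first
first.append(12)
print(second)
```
[9, 8, 2, 2, 12]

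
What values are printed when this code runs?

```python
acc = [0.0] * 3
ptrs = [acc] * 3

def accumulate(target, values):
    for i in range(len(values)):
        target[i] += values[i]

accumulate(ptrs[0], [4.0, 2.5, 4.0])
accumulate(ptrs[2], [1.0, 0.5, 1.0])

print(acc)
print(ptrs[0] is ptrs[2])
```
[5.0, 3.0, 5.0]
True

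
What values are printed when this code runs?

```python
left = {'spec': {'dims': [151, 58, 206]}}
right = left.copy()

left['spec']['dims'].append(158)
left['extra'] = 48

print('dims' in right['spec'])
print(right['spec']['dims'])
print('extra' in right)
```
True
[151, 58, 206, 158]
False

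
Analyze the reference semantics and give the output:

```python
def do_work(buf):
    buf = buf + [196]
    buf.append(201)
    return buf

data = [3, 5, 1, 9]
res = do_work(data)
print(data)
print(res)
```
[3, 5, 1, 9]
[3, 5, 1, 9, 196, 201]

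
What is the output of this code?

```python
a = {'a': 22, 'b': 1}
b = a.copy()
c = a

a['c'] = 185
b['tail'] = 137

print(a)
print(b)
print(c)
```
{'a': 22, 'b': 1, 'c': 185}
{'a': 22, 'b': 1, 'tail': 137}
{'a': 22, 'b': 1, 'c': 185}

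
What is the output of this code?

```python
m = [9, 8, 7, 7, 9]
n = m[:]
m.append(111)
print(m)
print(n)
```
[9, 8, 7, 7, 9, 111]
[9, 8, 7, 7, 9]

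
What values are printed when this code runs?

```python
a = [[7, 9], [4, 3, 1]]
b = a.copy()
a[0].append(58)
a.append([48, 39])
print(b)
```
[[7, 9, 58], [4, 3, 1]]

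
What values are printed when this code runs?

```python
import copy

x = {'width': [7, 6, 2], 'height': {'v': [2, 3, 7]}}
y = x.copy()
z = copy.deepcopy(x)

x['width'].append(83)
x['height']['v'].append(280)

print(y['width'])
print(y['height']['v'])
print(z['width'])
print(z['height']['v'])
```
[7, 6, 2, 83]
[2, 3, 7, 280]
[7, 6, 2]
[2, 3, 7]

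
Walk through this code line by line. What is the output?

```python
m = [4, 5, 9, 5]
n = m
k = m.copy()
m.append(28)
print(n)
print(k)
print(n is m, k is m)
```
[4, 5, 9, 5, 28]
[4, 5, 9, 5]
True False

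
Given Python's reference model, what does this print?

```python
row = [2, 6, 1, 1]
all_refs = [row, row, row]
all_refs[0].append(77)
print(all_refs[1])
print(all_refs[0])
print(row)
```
[2, 6, 1, 1, 77]
[2, 6, 1, 1, 77]
[2, 6, 1, 1, 77]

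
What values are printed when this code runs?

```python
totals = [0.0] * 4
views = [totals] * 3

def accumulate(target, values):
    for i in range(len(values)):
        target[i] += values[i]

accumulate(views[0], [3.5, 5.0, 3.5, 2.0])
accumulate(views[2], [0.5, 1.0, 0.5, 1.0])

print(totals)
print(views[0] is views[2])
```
[4.0, 6.0, 4.0, 3.0]
True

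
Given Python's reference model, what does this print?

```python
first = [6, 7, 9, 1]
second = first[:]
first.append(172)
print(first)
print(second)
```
[6, 7, 9, 1, 172]
[6, 7, 9, 1]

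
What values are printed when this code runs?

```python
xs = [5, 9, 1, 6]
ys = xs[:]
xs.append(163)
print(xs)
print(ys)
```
[5, 9, 1, 6, 163]
[5, 9, 1, 6]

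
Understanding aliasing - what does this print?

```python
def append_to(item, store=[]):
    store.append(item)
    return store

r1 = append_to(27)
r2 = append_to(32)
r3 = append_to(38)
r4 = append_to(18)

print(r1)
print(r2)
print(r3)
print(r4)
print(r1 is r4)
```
[27, 32, 38, 18]
[27, 32, 38, 18]
[27, 32, 38, 18]
[27, 32, 38, 18]
True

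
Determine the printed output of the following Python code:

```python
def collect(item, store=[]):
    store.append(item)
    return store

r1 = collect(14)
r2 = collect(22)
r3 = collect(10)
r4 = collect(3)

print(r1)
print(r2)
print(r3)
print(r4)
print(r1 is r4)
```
[14, 22, 10, 3]
[14, 22, 10, 3]
[14, 22, 10, 3]
[14, 22, 10, 3]
True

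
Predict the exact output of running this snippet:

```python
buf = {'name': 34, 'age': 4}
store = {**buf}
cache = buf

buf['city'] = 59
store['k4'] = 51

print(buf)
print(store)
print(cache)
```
{'name': 34, 'age': 4, 'city': 59}
{'name': 34, 'age': 4, 'k4': 51}
{'name': 34, 'age': 4, 'city': 59}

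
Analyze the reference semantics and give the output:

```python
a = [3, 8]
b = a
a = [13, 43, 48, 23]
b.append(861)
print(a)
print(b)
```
[13, 43, 48, 23]
[3, 8, 861]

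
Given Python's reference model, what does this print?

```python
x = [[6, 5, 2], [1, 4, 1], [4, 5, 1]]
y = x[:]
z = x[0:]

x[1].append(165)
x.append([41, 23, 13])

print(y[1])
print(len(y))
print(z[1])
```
[1, 4, 1, 165]
3
[1, 4, 1, 165]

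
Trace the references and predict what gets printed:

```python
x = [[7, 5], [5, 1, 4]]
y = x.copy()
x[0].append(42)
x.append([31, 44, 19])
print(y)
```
[[7, 5, 42], [5, 1, 4]]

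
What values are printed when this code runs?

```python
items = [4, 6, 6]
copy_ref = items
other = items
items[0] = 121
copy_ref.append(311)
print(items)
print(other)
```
[121, 6, 6, 311]
[121, 6, 6, 311]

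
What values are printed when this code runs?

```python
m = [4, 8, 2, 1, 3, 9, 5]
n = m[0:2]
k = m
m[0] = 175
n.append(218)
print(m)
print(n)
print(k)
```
[175, 8, 2, 1, 3, 9, 5]
[4, 8, 218]
[175, 8, 2, 1, 3, 9, 5]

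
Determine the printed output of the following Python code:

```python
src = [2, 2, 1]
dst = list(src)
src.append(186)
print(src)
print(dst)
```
[2, 2, 1, 186]
[2, 2, 1]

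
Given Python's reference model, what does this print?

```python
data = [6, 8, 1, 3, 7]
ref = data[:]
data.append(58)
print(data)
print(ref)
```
[6, 8, 1, 3, 7, 58]
[6, 8, 1, 3, 7]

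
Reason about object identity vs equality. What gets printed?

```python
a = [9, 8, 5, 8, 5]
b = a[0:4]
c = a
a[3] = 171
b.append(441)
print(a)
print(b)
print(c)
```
[9, 8, 5, 171, 5]
[9, 8, 5, 8, 441]
[9, 8, 5, 171, 5]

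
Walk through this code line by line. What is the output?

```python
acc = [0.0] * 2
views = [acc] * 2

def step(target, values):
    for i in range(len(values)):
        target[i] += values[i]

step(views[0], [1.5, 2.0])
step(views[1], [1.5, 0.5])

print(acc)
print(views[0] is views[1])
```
[3.0, 2.5]
True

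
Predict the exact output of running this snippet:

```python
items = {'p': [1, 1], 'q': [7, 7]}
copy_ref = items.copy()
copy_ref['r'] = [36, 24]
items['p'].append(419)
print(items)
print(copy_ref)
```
{'p': [1, 1, 419], 'q': [7, 7]}
{'p': [1, 1, 419], 'q': [7, 7], 'r': [36, 24]}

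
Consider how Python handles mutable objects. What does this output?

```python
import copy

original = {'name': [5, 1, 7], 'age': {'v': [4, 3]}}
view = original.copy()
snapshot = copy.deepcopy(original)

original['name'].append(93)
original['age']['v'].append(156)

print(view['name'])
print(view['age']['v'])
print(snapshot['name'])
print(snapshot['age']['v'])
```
[5, 1, 7, 93]
[4, 3, 156]
[5, 1, 7]
[4, 3]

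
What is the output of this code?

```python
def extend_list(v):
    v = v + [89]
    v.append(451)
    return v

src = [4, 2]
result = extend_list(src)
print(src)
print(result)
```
[4, 2]
[4, 2, 89, 451]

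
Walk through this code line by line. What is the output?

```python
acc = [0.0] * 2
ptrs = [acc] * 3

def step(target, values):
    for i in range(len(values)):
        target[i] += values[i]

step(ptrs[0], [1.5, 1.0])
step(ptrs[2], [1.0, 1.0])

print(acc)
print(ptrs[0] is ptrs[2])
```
[2.5, 2.0]
True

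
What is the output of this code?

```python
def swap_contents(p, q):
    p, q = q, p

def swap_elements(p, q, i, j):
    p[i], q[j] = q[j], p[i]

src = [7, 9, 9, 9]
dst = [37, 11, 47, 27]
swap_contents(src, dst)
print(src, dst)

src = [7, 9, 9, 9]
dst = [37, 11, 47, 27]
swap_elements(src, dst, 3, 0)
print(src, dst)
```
[7, 9, 9, 9] [37, 11, 47, 27]
[7, 9, 9, 37] [9, 11, 47, 27]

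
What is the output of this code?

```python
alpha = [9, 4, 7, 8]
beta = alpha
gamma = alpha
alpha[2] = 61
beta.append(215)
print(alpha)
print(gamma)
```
[9, 4, 61, 8, 215]
[9, 4, 61, 8, 215]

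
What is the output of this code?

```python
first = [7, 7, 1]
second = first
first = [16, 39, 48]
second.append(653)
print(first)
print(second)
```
[16, 39, 48]
[7, 7, 1, 653]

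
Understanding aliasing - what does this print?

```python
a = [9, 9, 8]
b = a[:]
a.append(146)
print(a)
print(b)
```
[9, 9, 8, 146]
[9, 9, 8]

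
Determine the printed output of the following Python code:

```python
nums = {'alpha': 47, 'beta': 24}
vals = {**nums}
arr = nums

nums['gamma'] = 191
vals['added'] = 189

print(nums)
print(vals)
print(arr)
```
{'alpha': 47, 'beta': 24, 'gamma': 191}
{'alpha': 47, 'beta': 24, 'added': 189}
{'alpha': 47, 'beta': 24, 'gamma': 191}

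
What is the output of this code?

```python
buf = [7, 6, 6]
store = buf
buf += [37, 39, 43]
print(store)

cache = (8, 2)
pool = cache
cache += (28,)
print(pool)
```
[7, 6, 6, 37, 39, 43]
(8, 2)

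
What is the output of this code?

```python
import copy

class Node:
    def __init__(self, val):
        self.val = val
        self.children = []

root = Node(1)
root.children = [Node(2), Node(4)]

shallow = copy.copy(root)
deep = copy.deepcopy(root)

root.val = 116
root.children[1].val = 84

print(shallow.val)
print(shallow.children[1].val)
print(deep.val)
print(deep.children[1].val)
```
1
84
1
4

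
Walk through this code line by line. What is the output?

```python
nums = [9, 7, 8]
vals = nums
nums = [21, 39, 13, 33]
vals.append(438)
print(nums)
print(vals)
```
[21, 39, 13, 33]
[9, 7, 8, 438]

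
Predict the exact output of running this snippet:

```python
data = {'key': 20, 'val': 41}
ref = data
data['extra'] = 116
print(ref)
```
{'key': 20, 'val': 41, 'extra': 116}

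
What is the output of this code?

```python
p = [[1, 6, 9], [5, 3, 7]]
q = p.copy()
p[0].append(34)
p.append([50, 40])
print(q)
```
[[1, 6, 9, 34], [5, 3, 7]]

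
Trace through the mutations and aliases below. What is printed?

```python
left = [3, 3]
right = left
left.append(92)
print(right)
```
[3, 3, 92]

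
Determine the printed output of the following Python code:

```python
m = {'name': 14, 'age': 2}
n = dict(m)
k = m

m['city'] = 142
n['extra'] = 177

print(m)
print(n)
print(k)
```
{'name': 14, 'age': 2, 'city': 142}
{'name': 14, 'age': 2, 'extra': 177}
{'name': 14, 'age': 2, 'city': 142}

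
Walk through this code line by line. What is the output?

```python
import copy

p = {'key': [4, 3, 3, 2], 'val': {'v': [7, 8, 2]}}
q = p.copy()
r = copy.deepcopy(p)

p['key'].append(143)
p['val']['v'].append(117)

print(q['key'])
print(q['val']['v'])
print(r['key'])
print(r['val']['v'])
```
[4, 3, 3, 2, 143]
[7, 8, 2, 117]
[4, 3, 3, 2]
[7, 8, 2]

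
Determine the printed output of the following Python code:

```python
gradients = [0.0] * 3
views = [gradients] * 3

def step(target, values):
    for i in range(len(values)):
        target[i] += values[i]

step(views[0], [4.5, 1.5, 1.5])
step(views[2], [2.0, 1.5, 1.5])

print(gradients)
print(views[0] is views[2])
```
[6.5, 3.0, 3.0]
True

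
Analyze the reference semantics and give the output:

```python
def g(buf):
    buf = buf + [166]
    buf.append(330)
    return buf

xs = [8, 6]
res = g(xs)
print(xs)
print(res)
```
[8, 6]
[8, 6, 166, 330]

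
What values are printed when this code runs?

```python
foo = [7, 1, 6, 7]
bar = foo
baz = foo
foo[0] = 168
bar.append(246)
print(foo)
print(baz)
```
[168, 1, 6, 7, 246]
[168, 1, 6, 7, 246]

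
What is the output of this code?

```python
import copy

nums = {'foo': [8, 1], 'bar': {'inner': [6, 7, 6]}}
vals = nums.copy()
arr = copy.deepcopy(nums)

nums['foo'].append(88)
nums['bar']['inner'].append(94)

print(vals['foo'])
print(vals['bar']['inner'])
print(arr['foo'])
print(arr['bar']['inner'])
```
[8, 1, 88]
[6, 7, 6, 94]
[8, 1]
[6, 7, 6]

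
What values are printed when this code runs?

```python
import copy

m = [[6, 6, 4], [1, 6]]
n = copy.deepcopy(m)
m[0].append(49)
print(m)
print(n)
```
[[6, 6, 4, 49], [1, 6]]
[[6, 6, 4], [1, 6]]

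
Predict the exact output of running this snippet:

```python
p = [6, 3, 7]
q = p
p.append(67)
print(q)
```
[6, 3, 7, 67]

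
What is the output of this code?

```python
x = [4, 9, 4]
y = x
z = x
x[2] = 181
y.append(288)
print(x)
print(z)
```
[4, 9, 181, 288]
[4, 9, 181, 288]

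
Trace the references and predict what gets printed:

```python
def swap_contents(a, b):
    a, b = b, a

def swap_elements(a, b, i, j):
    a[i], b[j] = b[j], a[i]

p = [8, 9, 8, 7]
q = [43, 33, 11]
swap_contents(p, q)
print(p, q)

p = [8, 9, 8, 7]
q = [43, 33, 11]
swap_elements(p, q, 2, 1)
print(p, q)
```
[8, 9, 8, 7] [43, 33, 11]
[8, 9, 33, 7] [43, 8, 11]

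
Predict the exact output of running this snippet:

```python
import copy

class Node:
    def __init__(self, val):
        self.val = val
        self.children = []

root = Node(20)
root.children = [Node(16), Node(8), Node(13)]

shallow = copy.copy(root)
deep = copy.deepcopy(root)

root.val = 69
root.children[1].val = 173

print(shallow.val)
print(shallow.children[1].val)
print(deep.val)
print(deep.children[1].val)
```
20
173
20
8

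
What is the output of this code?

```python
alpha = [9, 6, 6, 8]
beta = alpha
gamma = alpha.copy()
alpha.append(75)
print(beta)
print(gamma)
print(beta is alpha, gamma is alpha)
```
[9, 6, 6, 8, 75]
[9, 6, 6, 8]
True False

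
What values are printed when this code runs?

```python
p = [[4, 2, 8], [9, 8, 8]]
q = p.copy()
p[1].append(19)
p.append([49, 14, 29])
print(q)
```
[[4, 2, 8], [9, 8, 8, 19]]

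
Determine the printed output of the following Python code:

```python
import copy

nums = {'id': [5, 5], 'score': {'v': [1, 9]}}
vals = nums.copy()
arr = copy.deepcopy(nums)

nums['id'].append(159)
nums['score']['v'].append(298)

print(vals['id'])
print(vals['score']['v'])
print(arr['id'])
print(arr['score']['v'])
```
[5, 5, 159]
[1, 9, 298]
[5, 5]
[1, 9]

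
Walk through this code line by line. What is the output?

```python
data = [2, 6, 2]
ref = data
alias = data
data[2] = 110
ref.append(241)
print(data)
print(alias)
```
[2, 6, 110, 241]
[2, 6, 110, 241]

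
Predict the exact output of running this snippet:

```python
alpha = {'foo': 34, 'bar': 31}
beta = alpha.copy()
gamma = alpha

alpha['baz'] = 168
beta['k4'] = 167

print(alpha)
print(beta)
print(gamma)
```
{'foo': 34, 'bar': 31, 'baz': 168}
{'foo': 34, 'bar': 31, 'k4': 167}
{'foo': 34, 'bar': 31, 'baz': 168}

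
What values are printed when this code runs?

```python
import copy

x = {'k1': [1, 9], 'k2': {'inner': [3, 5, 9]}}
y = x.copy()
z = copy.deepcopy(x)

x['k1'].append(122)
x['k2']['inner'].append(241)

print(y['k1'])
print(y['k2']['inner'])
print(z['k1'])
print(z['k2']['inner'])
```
[1, 9, 122]
[3, 5, 9, 241]
[1, 9]
[3, 5, 9]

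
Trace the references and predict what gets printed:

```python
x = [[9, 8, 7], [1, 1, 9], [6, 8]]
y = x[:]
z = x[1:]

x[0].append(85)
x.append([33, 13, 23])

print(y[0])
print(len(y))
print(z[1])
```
[9, 8, 7, 85]
3
[6, 8]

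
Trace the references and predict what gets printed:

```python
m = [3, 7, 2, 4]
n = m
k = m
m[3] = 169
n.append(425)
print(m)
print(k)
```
[3, 7, 2, 169, 425]
[3, 7, 2, 169, 425]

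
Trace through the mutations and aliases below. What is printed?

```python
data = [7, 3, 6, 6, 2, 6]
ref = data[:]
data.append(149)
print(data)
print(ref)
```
[7, 3, 6, 6, 2, 6, 149]
[7, 3, 6, 6, 2, 6]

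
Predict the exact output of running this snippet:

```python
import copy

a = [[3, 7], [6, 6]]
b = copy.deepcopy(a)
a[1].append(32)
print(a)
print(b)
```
[[3, 7], [6, 6, 32]]
[[3, 7], [6, 6]]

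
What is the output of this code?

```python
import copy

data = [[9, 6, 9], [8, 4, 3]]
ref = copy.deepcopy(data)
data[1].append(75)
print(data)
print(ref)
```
[[9, 6, 9], [8, 4, 3, 75]]
[[9, 6, 9], [8, 4, 3]]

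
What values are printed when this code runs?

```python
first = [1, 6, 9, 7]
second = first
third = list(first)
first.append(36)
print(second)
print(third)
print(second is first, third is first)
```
[1, 6, 9, 7, 36]
[1, 6, 9, 7]
True False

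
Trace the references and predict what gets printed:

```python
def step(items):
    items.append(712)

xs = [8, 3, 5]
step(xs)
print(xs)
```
[8, 3, 5, 712]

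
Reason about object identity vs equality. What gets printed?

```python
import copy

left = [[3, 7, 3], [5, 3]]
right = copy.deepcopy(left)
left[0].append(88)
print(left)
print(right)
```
[[3, 7, 3, 88], [5, 3]]
[[3, 7, 3], [5, 3]]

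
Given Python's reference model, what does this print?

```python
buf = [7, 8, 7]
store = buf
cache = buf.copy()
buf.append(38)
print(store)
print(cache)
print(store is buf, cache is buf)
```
[7, 8, 7, 38]
[7, 8, 7]
True False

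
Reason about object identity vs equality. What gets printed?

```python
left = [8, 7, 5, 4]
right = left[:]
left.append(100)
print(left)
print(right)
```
[8, 7, 5, 4, 100]
[8, 7, 5, 4]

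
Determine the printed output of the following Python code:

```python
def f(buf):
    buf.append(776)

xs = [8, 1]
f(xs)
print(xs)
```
[8, 1, 776]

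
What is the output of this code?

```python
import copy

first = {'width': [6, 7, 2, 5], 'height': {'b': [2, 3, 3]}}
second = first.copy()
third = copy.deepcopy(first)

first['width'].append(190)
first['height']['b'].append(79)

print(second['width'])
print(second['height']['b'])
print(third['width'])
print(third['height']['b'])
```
[6, 7, 2, 5, 190]
[2, 3, 3, 79]
[6, 7, 2, 5]
[2, 3, 3]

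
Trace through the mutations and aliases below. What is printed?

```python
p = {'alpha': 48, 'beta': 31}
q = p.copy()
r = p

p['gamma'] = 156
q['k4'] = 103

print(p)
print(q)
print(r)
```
{'alpha': 48, 'beta': 31, 'gamma': 156}
{'alpha': 48, 'beta': 31, 'k4': 103}
{'alpha': 48, 'beta': 31, 'gamma': 156}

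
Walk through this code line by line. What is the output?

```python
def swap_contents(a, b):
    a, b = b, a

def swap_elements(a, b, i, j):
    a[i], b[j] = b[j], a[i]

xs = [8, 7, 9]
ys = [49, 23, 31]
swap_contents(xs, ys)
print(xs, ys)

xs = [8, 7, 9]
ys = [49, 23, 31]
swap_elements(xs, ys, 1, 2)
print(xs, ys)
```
[8, 7, 9] [49, 23, 31]
[8, 31, 9] [49, 23, 7]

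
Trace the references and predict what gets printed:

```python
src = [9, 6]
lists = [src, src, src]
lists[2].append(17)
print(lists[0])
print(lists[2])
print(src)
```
[9, 6, 17]
[9, 6, 17]
[9, 6, 17]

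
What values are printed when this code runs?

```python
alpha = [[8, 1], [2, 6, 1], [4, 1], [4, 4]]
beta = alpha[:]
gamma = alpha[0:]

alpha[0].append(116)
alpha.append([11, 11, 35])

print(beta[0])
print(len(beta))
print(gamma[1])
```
[8, 1, 116]
4
[2, 6, 1]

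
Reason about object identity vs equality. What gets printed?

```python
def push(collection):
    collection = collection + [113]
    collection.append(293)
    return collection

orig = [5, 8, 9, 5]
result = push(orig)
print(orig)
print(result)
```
[5, 8, 9, 5]
[5, 8, 9, 5, 113, 293]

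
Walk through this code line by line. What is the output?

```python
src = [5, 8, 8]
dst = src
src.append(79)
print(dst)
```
[5, 8, 8, 79]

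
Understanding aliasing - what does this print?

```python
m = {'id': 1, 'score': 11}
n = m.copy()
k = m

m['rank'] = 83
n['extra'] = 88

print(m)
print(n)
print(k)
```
{'id': 1, 'score': 11, 'rank': 83}
{'id': 1, 'score': 11, 'extra': 88}
{'id': 1, 'score': 11, 'rank': 83}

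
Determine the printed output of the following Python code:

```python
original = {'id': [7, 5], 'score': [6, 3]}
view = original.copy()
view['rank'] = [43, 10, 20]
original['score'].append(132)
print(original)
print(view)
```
{'id': [7, 5], 'score': [6, 3, 132]}
{'id': [7, 5], 'score': [6, 3, 132], 'rank': [43, 10, 20]}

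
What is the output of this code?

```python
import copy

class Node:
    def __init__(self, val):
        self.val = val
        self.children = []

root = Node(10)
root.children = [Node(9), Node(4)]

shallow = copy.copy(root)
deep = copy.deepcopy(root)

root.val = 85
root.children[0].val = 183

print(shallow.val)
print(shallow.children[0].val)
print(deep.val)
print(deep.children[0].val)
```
10
183
10
9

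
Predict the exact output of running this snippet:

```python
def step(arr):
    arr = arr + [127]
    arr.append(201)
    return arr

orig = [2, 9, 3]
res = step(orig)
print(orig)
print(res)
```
[2, 9, 3]
[2, 9, 3, 127, 201]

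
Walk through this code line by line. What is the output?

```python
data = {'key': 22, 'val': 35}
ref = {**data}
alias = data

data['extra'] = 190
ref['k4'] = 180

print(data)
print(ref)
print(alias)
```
{'key': 22, 'val': 35, 'extra': 190}
{'key': 22, 'val': 35, 'k4': 180}
{'key': 22, 'val': 35, 'extra': 190}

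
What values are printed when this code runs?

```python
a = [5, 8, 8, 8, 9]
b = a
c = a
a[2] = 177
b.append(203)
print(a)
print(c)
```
[5, 8, 177, 8, 9, 203]
[5, 8, 177, 8, 9, 203]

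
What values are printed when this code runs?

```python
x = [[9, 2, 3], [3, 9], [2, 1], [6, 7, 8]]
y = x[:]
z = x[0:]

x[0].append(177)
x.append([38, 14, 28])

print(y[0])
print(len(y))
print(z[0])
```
[9, 2, 3, 177]
4
[9, 2, 3, 177]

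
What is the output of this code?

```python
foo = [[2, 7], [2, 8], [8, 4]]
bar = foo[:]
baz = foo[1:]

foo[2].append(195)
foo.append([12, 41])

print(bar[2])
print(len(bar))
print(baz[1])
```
[8, 4, 195]
3
[8, 4, 195]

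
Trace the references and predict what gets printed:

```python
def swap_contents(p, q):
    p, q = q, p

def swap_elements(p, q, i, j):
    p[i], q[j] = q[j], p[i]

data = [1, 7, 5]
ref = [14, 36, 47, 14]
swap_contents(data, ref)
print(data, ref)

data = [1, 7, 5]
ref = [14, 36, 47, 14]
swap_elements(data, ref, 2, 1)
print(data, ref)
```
[1, 7, 5] [14, 36, 47, 14]
[1, 7, 36] [14, 5, 47, 14]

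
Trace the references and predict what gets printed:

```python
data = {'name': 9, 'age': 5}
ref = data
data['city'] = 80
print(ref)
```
{'name': 9, 'age': 5, 'city': 80}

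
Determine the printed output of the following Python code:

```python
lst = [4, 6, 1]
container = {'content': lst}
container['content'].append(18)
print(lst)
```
[4, 6, 1, 18]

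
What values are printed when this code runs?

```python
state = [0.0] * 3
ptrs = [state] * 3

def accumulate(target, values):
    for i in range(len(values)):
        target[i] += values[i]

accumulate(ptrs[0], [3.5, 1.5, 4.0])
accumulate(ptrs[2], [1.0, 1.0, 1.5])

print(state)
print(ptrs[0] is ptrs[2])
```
[4.5, 2.5, 5.5]
True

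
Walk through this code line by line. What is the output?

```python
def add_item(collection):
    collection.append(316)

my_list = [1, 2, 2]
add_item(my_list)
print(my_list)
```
[1, 2, 2, 316]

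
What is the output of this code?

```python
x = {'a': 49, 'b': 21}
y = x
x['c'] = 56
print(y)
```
{'a': 49, 'b': 21, 'c': 56}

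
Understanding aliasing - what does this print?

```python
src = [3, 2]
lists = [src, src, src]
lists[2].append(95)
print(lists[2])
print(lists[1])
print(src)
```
[3, 2, 95]
[3, 2, 95]
[3, 2, 95]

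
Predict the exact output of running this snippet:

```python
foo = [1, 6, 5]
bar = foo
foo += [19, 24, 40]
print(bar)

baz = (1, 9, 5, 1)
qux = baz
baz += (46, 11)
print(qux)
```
[1, 6, 5, 19, 24, 40]
(1, 9, 5, 1)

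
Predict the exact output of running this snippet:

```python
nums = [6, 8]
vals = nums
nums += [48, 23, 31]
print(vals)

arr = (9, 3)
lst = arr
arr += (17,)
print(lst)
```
[6, 8, 48, 23, 31]
(9, 3)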